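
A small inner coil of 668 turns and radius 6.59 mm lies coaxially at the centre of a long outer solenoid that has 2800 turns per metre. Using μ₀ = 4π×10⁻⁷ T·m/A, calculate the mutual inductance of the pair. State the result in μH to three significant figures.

M ≈ 321 μH

The outer solenoid produces a uniform field B₁ = μ₀n₁I₁ across the inner coil,
so the flux linkage is N₂Φ = N₂B₁A₂ = μ₀n₁N₂A₂·I₁, giving M = μ₀n₁N₂A₂.
A₂ = πr² = π(6.590×10^-3 m)² = 1.364×10^-4 m².
M = (4π×10⁻⁷)(2800)(668)(1.364×10^-4) = 3.207×10^-4 H.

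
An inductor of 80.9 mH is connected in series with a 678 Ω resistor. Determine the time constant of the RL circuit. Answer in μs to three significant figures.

τ = L/R = (8.090×10^-2 H)/(678 Ω) = 1.193×10^-4 s.

τ ≈ 119 μs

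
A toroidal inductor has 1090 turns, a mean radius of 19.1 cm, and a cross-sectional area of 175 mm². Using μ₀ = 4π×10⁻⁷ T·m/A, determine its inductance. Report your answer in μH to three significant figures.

L ≈ 218 μH

For a thin toroid, L = μ₀N²A/(2πR).
L = (4π×10⁻⁷)(1090)²(1.750×10^-4) / (2π×0.191 m) = 2.177×10^-4 H.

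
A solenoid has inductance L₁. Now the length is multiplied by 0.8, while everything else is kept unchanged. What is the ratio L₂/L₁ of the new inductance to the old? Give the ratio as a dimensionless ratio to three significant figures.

L₂/L₁ = 1.25

For a solenoid, L ∝ μᵣN²A/ℓ.
L₂/L₁ = (0.8)^-1 = 1.25.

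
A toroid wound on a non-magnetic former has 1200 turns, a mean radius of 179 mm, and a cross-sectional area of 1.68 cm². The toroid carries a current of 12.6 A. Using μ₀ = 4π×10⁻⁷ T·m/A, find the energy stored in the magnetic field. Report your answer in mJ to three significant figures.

U ≈ 21.5 mJ

L = μ₀N²A/(2πR) = (4π×10⁻⁷)(1200)²(1.680×10^-4)/(2π×0.179) = 2.703×10^-4 H.
U = ½LI² = ½(2.703×10^-4)(12.6)² = 2.146×10^-2 J.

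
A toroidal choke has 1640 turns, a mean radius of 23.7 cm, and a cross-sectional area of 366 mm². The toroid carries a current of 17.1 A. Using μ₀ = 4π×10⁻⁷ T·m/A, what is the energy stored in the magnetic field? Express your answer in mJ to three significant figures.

U ≈ 121 mJ

L = μ₀N²A/(2πR) = (4π×10⁻⁷)(1640)²(3.660×10^-4)/(2π×0.237) = 8.307×10^-4 H.
U = ½LI² = ½(8.307×10^-4)(17.1)² = 0.12145 J.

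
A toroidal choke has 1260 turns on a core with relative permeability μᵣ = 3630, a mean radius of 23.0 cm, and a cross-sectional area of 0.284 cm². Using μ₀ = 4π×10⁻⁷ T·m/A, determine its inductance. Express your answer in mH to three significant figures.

L ≈ 142 mH

For a thin toroid, L = μ₀μᵣN²A/(2πR).
L = (4π×10⁻⁷)(3630)(1260)²(2.840×10^-5) / (2π×0.23 m) = 0.1423 H.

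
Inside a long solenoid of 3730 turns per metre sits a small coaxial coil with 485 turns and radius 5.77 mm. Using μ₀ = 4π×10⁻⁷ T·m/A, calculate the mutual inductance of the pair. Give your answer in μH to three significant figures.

The outer solenoid produces a uniform field B₁ = μ₀n₁I₁ across the inner coil,
so the flux linkage is N₂Φ = N₂B₁A₂ = μ₀n₁N₂A₂·I₁, giving M = μ₀n₁N₂A₂.
A₂ = πr² = π(5.770×10^-3 m)² = 1.046×10^-4 m².
M = (4π×10⁻⁷)(3730)(485)(1.046×10^-4) = 2.378×10^-4 H.

M ≈ 238 μH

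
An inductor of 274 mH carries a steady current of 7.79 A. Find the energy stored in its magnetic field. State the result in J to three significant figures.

Stored magnetic energy: U = ½LI².
U = ½(0.274 H)(7.79 A)² = 8.314 J.

U ≈ 8.31 J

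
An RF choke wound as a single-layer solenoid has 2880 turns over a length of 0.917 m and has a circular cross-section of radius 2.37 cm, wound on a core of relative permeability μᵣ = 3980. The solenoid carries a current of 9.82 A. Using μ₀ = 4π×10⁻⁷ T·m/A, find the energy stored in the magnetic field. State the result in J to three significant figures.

U ≈ 3850 J

A = πr² = π(2.370×10^-2 m)² = 1.7646×10^-3 m².
L = μ₀μᵣN²A/ℓ = (4π×10⁻⁷)(3980)(2880)²(1.7646×10^-3)/(0.917) = 79.83 H.
U = ½LI² = ½(79.83)(9.82)² = 3.849×10^3 J.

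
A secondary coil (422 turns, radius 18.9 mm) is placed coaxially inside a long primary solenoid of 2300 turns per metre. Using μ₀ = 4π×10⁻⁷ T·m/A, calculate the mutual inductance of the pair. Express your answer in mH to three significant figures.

The outer solenoid produces a uniform field B₁ = μ₀n₁I₁ across the inner coil,
so the flux linkage is N₂Φ = N₂B₁A₂ = μ₀n₁N₂A₂·I₁, giving M = μ₀n₁N₂A₂.
A₂ = πr² = π(1.890×10^-2 m)² = 1.122×10^-3 m².
M = (4π×10⁻⁷)(2300)(422)(1.122×10^-3) = 1.369×10^-3 H.

M ≈ 1.37 mH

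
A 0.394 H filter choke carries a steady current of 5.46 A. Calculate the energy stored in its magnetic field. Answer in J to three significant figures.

U ≈ 5.87 J

Stored magnetic energy: U = ½LI².
U = ½(0.394 H)(5.46 A)² = 5.873 J.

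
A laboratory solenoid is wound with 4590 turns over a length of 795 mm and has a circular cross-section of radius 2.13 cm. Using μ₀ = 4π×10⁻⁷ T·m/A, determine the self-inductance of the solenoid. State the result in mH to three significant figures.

A = πr² = π(2.130×10^-2 m)² = 1.425×10^-3 m².
For a long solenoid, L = μ₀N²A/ℓ.
L = (4π×10⁻⁷)(4590)²(1.425×10^-3)/(0.795 m) = 4.747×10^-2 H.

L ≈ 47.5 mH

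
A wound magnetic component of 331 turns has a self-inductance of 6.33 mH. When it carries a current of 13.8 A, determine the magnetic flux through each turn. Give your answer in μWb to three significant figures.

Φ_B ≈ 264 μWb

From L = NΦ_B/I, the flux per turn is Φ_B = LI/N.
Φ_B = (6.330×10^-3 H)(13.8 A)/331 = 2.639×10^-4 Wb.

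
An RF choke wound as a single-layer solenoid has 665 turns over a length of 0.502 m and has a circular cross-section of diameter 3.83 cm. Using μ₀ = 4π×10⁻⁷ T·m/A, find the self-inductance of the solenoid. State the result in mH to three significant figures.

A = π(d/2)² = π(1.915×10^-2 m)² = 1.152×10^-3 m².
For a long solenoid, L = μ₀N²A/ℓ.
L = (4π×10⁻⁷)(665)²(1.152×10^-3)/(0.502 m) = 1.275×10^-3 H.

L ≈ 1.28 mH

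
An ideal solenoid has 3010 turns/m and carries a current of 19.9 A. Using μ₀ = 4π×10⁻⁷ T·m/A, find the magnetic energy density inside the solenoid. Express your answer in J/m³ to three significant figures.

u ≈ 2250 J/m³

B = μ₀nI = (4π×10⁻⁷)(3.010×10^3)(19.9) = 7.527×10^-2 T.
u = B²/(2μ₀) = (7.527×10^-2)²/(2×4π×10⁻⁷) = 2.254×10^3 J/m³.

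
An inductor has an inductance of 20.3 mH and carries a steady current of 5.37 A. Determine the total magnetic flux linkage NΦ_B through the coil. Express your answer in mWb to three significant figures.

From L = NΦ_B/I, the flux linkage is NΦ_B = LI.
NΦ_B = (2.030×10^-2 H)(5.37 A) = 0.109 Wb.

NΦ_B ≈ 109 mWb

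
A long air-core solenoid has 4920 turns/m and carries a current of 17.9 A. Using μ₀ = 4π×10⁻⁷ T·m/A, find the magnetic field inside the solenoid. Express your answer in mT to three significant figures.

B ≈ 111 mT

Inside a long solenoid, B = μ₀nI.
B = (4π×10⁻⁷)(4.920×10^3 m⁻¹)(17.9 A) = 0.1107 T.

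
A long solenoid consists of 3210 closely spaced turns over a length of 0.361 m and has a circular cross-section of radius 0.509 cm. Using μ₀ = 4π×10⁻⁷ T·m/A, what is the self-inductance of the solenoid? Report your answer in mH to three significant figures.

L ≈ 2.92 mH

A = πr² = π(5.090×10^-3 m)² = 8.139×10^-5 m².
For a long solenoid, L = μ₀N²A/ℓ.
L = (4π×10⁻⁷)(3210)²(8.139×10^-5)/(0.361 m) = 2.919×10^-3 H.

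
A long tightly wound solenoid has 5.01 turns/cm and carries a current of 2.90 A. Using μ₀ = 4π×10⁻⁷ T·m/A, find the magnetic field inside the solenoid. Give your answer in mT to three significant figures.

Inside a long solenoid, B = μ₀nI.
B = (4π×10⁻⁷)(501 m⁻¹)(2.90 A) = 1.826×10^-3 T.

B ≈ 1.83 mT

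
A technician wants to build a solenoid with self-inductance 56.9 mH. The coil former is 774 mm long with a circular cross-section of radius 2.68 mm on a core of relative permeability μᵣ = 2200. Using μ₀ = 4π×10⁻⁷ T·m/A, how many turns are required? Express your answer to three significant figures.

N ≈ 840 turns

A = πr² = π(2.680×10^-3 m)² = 2.256×10^-5 m².
From L = μ₀μᵣN²A/ℓ, N = √(Lℓ / (μ₀μᵣA)).
N = √[(5.690×10^-2)(0.774) / ((4π×10⁻⁷)(2200)×2.256×10^-5)] = √(7.060×10^5) ≈ 840.2.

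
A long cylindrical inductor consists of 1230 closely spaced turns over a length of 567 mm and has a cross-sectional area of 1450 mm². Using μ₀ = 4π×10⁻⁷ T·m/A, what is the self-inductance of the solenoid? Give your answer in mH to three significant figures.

L ≈ 4.86 mH

A = 1450 mm² = 1.450×10^-3 m².
For a long solenoid, L = μ₀N²A/ℓ.
L = (4π×10⁻⁷)(1230)²(1.450×10^-3)/(0.567 m) = 4.862×10^-3 H.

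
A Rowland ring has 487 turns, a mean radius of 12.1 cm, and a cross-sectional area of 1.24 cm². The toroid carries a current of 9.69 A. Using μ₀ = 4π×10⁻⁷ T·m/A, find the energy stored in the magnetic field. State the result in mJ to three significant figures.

U ≈ 2.28 mJ

L = μ₀N²A/(2πR) = (4π×10⁻⁷)(487)²(1.240×10^-4)/(2π×0.121) = 4.861×10^-5 H.
U = ½LI² = ½(4.861×10^-5)(9.69)² = 2.282×10^-3 J.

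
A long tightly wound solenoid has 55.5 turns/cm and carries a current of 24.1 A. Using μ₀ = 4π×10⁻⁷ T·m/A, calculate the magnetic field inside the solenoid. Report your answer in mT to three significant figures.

Inside a long solenoid, B = μ₀nI.
B = (4π×10⁻⁷)(5.550×10^3 m⁻¹)(24.1 A) = 0.1681 T.

B ≈ 168 mT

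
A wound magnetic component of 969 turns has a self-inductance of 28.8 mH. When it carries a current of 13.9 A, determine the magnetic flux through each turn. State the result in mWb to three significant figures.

From L = NΦ_B/I, the flux per turn is Φ_B = LI/N.
Φ_B = (2.880×10^-2 H)(13.9 A)/969 = 4.131×10^-4 Wb.

Φ_B ≈ 0.413 mWb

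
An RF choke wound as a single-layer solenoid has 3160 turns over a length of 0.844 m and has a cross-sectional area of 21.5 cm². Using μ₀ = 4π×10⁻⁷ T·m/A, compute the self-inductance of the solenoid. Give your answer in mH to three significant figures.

L ≈ 32.0 mH

A = 21.5 cm² = 2.150×10^-3 m².
For a long solenoid, L = μ₀N²A/ℓ.
L = (4π×10⁻⁷)(3160)²(2.150×10^-3)/(0.844 m) = 3.197×10^-2 H.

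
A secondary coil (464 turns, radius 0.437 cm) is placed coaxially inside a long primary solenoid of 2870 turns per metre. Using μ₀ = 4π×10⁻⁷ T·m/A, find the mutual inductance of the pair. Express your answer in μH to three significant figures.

M ≈ 100 μH

The outer solenoid produces a uniform field B₁ = μ₀n₁I₁ across the inner coil,
so the flux linkage is N₂Φ = N₂B₁A₂ = μ₀n₁N₂A₂·I₁, giving M = μ₀n₁N₂A₂.
A₂ = πr² = π(4.370×10^-3 m)² = 5.999×10^-5 m².
M = (4π×10⁻⁷)(2870)(464)(5.999×10^-5) = 1.004×10^-4 H.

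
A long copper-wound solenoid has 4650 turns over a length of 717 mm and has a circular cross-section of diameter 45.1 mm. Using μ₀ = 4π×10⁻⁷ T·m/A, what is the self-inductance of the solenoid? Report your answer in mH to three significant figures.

L ≈ 60.5 mH

A = π(d/2)² = π(2.255×10^-2 m)² = 1.598×10^-3 m².
For a long solenoid, L = μ₀N²A/ℓ.
L = (4π×10⁻⁷)(4650)²(1.598×10^-3)/(0.717 m) = 6.054×10^-2 H.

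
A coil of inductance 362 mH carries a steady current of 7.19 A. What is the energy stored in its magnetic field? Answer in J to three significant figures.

U ≈ 9.36 J

Stored magnetic energy: U = ½LI².
U = ½(0.362 H)(7.19 A)² = 9.357 J.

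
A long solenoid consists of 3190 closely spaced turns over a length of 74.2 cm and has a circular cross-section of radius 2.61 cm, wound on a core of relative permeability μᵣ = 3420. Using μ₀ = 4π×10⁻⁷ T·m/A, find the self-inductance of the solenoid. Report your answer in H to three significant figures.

A = πr² = π(2.610×10^-2 m)² = 2.140×10^-3 m².
For a long solenoid, L = μ₀μᵣN²A/ℓ.
L = (4π×10⁻⁷)(3420)(3190)²(2.140×10^-3)/(0.742 m) = 126.1 H.

L ≈ 126 H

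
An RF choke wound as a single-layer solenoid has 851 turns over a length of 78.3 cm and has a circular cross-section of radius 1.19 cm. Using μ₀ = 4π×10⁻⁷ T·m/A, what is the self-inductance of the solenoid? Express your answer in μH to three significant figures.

L ≈ 517 μH

A = πr² = π(1.190×10^-2 m)² = 4.449×10^-4 m².
For a long solenoid, L = μ₀N²A/ℓ.
L = (4π×10⁻⁷)(851)²(4.449×10^-4)/(0.783 m) = 5.171×10^-4 H.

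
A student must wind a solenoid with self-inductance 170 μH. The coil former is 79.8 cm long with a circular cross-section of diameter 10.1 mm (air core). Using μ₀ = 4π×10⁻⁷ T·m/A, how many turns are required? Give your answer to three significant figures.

A = π(d/2)² = π(5.050×10^-3 m)² = 8.012×10^-5 m².
From L = μ₀N²A/ℓ, N = √(Lℓ / (μ₀A)).
N = √[(1.700×10^-4)(0.798) / ((4π×10⁻⁷)×8.012×10^-5)] = √(1.347×10^6) ≈ 1160.8.

N ≈ 1160 turns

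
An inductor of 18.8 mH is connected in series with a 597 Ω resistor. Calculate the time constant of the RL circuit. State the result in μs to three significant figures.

τ = L/R = (1.880×10^-2 H)/(597 Ω) = 3.149×10^-5 s.

τ ≈ 31.5 μs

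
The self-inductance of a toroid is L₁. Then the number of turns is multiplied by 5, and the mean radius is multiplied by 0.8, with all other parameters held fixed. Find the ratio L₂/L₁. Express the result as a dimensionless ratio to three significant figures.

L₂/L₁ = 31.3

For a toroid, L ∝ μᵣN²A/R.
L₂/L₁ = (5)^2 × (0.8)^-1 = 31.3.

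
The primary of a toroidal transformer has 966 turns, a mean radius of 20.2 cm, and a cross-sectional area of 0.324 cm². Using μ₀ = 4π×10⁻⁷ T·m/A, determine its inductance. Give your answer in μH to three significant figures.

L ≈ 29.9 μH

For a thin toroid, L = μ₀N²A/(2πR).
L = (4π×10⁻⁷)(966)²(3.240×10^-5) / (2π×0.202 m) = 2.993×10^-5 H.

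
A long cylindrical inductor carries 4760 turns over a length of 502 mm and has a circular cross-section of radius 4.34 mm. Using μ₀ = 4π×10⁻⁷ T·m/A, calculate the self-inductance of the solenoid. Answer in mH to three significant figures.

A = πr² = π(4.340×10^-3 m)² = 5.917×10^-5 m².
For a long solenoid, L = μ₀N²A/ℓ.
L = (4π×10⁻⁷)(4760)²(5.917×10^-5)/(0.502 m) = 3.356×10^-3 H.

L ≈ 3.36 mH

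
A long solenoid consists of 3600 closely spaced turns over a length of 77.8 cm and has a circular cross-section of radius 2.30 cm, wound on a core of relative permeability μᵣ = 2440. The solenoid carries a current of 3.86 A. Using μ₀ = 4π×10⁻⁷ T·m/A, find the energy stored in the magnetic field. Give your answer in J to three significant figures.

U ≈ 632 J

A = πr² = π(2.300×10^-2 m)² = 1.662×10^-3 m².
L = μ₀μᵣN²A/ℓ = (4π×10⁻⁷)(2440)(3600)²(1.662×10^-3)/(0.778) = 84.88 H.
U = ½LI² = ½(84.88)(3.86)² = 632.4 J.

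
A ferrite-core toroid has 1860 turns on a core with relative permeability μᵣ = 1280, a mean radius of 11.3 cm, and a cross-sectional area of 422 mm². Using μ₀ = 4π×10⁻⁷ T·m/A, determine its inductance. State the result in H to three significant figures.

For a thin toroid, L = μ₀μᵣN²A/(2πR).
L = (4π×10⁻⁷)(1280)(1860)²(4.220×10^-4) / (2π×0.113 m) = 3.308 H.

L ≈ 3.31 H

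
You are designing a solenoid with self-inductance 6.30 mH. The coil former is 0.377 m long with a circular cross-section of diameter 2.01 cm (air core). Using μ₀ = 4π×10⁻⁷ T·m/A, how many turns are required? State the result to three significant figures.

A = π(d/2)² = π(1.005×10^-2 m)² = 3.173×10^-4 m².
From L = μ₀N²A/ℓ, N = √(Lℓ / (μ₀A)).
N = √[(6.300×10^-3)(0.377) / ((4π×10⁻⁷)×3.173×10^-4)] = √(5.956×10^6) ≈ 2440.6.

N ≈ 2440 turns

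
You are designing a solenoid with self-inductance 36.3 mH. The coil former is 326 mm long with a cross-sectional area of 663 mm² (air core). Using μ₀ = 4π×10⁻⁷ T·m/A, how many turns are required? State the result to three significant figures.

A = 663 mm² = 6.630×10^-4 m².
From L = μ₀N²A/ℓ, N = √(Lℓ / (μ₀A)).
N = √[(3.630×10^-2)(0.326) / ((4π×10⁻⁷)×6.630×10^-4)] = √(1.420×10^7) ≈ 3768.8.

N ≈ 3770 turns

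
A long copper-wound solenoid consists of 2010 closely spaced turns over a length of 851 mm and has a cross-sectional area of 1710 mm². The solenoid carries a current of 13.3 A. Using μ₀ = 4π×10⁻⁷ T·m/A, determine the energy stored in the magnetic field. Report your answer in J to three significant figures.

U ≈ 0.902 J

A = 1710 mm² = 1.710×10^-3 m².
L = μ₀N²A/ℓ = (4π×10⁻⁷)(2010)²(1.710×10^-3)/(0.851) = 1.020×10^-2 H.
U = ½LI² = ½(1.020×10^-2)(13.3)² = 0.9023 J.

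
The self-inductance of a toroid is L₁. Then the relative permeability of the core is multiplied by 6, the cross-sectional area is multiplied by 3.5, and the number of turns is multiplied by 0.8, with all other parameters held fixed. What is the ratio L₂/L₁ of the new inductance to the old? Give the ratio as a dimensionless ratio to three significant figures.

For a toroid, L ∝ μᵣN²A/R.
L₂/L₁ = (6) × (3.5) × (0.8)^2 = 13.4.

L₂/L₁ = 13.4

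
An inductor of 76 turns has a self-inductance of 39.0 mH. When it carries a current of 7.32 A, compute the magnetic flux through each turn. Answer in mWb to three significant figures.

Φ_B ≈ 3.76 mWb

From L = NΦ_B/I, the flux per turn is Φ_B = LI/N.
Φ_B = (3.900×10^-2 H)(7.32 A)/76 = 3.756×10^-3 Wb.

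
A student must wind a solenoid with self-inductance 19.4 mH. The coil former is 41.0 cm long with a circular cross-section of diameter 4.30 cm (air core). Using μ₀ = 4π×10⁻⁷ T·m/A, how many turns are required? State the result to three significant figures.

N ≈ 2090 turns

A = π(d/2)² = π(2.150×10^-2 m)² = 1.452×10^-3 m².
From L = μ₀N²A/ℓ, N = √(Lℓ / (μ₀A)).
N = √[(1.940×10^-2)(0.41) / ((4π×10⁻⁷)×1.452×10^-3)] = √(4.359×10^6) ≈ 2087.7.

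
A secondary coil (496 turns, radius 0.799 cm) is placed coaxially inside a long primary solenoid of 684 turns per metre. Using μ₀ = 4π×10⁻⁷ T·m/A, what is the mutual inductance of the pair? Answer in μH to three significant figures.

The outer solenoid produces a uniform field B₁ = μ₀n₁I₁ across the inner coil,
so the flux linkage is N₂Φ = N₂B₁A₂ = μ₀n₁N₂A₂·I₁, giving M = μ₀n₁N₂A₂.
A₂ = πr² = π(7.990×10^-3 m)² = 2.006×10^-4 m².
M = (4π×10⁻⁷)(684)(496)(2.006×10^-4) = 8.550×10^-5 H.

M ≈ 85.5 μH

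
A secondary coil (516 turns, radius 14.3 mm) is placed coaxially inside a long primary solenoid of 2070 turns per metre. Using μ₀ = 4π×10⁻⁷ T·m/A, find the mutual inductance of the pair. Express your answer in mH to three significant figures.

The outer solenoid produces a uniform field B₁ = μ₀n₁I₁ across the inner coil,
so the flux linkage is N₂Φ = N₂B₁A₂ = μ₀n₁N₂A₂·I₁, giving M = μ₀n₁N₂A₂.
A₂ = πr² = π(1.430×10^-2 m)² = 6.424×10^-4 m².
M = (4π×10⁻⁷)(2070)(516)(6.424×10^-4) = 8.623×10^-4 H.

M ≈ 0.862 mH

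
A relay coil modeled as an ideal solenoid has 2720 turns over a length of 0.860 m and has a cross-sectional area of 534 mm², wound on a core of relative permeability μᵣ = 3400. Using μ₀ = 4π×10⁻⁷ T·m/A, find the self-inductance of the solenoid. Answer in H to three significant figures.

A = 534 mm² = 5.340×10^-4 m².
For a long solenoid, L = μ₀μᵣN²A/ℓ.
L = (4π×10⁻⁷)(3400)(2720)²(5.340×10^-4)/(0.86 m) = 19.63 H.

L ≈ 19.6 H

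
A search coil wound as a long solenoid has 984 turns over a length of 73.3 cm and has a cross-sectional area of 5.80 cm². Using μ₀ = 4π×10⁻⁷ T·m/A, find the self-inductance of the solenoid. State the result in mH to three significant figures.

A = 5.80 cm² = 5.800×10^-4 m².
For a long solenoid, L = μ₀N²A/ℓ.
L = (4π×10⁻⁷)(984)²(5.800×10^-4)/(0.733 m) = 9.628×10^-4 H.

L ≈ 0.963 mH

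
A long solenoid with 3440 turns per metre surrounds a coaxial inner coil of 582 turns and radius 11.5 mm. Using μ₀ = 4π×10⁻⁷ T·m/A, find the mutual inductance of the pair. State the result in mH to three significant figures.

The outer solenoid produces a uniform field B₁ = μ₀n₁I₁ across the inner coil,
so the flux linkage is N₂Φ = N₂B₁A₂ = μ₀n₁N₂A₂·I₁, giving M = μ₀n₁N₂A₂.
A₂ = πr² = π(1.150×10^-2 m)² = 4.1548×10^-4 m².
M = (4π×10⁻⁷)(3440)(582)(4.1548×10^-4) = 1.045×10^-3 H.

M ≈ 1.05 mH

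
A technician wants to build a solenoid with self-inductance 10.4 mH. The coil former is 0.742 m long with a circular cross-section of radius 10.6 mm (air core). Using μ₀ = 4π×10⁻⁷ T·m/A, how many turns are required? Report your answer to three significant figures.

A = πr² = π(1.060×10^-2 m)² = 3.530×10^-4 m².
From L = μ₀N²A/ℓ, N = √(Lℓ / (μ₀A)).
N = √[(1.040×10^-2)(0.742) / ((4π×10⁻⁷)×3.530×10^-4)] = √(1.740×10^7) ≈ 4170.9.

N ≈ 4170 turns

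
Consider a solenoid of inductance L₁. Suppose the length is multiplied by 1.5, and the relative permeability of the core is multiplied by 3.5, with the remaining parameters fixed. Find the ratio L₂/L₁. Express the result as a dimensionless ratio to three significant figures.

For a solenoid, L ∝ μᵣN²A/ℓ.
L₂/L₁ = (1.5)^-1 × (3.5) = 2.33.

L₂/L₁ = 2.33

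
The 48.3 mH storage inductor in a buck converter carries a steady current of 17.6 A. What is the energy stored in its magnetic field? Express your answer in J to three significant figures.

Stored magnetic energy: U = ½LI².
U = ½(4.830×10^-2 H)(17.6 A)² = 7.481 J.

U ≈ 7.48 J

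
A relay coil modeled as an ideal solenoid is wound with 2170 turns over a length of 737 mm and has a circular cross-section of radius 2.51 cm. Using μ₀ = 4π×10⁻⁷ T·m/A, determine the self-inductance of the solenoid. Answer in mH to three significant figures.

A = πr² = π(2.510×10^-2 m)² = 1.979×10^-3 m².
For a long solenoid, L = μ₀N²A/ℓ.
L = (4π×10⁻⁷)(2170)²(1.979×10^-3)/(0.737 m) = 1.589×10^-2 H.

L ≈ 15.9 mH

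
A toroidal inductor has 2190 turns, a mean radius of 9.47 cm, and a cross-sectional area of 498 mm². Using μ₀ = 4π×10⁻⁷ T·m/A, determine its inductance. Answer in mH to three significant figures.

L ≈ 5.04 mH

For a thin toroid, L = μ₀N²A/(2πR).
L = (4π×10⁻⁷)(2190)²(4.980×10^-4) / (2π×9.470×10^-2 m) = 5.044×10^-3 H.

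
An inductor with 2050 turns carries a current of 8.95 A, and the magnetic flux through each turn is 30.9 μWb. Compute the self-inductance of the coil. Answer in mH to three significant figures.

Self-inductance is defined by L = NΦ_B/I (flux linkage over current).
L = (2050)(3.090×10^-5 Wb)/(8.95 A) = 7.078×10^-3 H.

L ≈ 7.08 mH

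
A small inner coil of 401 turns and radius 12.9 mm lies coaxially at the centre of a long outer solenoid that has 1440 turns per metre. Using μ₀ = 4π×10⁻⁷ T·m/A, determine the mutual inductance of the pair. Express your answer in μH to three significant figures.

The outer solenoid produces a uniform field B₁ = μ₀n₁I₁ across the inner coil,
so the flux linkage is N₂Φ = N₂B₁A₂ = μ₀n₁N₂A₂·I₁, giving M = μ₀n₁N₂A₂.
A₂ = πr² = π(1.290×10^-2 m)² = 5.228×10^-4 m².
M = (4π×10⁻⁷)(1440)(401)(5.228×10^-4) = 3.794×10^-4 H.

M ≈ 379 μH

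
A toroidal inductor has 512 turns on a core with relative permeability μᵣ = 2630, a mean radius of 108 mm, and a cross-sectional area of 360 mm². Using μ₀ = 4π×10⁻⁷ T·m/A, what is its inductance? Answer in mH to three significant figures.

L ≈ 460 mH

For a thin toroid, L = μ₀μᵣN²A/(2πR).
L = (4π×10⁻⁷)(2630)(512)²(3.600×10^-4) / (2π×0.108 m) = 0.4596 H.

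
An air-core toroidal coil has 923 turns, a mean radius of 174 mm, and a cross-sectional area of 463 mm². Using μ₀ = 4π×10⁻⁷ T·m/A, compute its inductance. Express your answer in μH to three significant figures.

L ≈ 453 μH

For a thin toroid, L = μ₀N²A/(2πR).
L = (4π×10⁻⁷)(923)²(4.630×10^-4) / (2π×0.174 m) = 4.534×10^-4 H.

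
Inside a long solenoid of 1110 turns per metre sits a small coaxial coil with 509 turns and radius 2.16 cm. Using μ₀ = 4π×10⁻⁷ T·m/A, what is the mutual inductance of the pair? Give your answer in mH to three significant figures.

The outer solenoid produces a uniform field B₁ = μ₀n₁I₁ across the inner coil,
so the flux linkage is N₂Φ = N₂B₁A₂ = μ₀n₁N₂A₂·I₁, giving M = μ₀n₁N₂A₂.
A₂ = πr² = π(2.160×10^-2 m)² = 1.466×10^-3 m².
M = (4π×10⁻⁷)(1110)(509)(1.466×10^-3) = 1.041×10^-3 H.

M ≈ 1.04 mH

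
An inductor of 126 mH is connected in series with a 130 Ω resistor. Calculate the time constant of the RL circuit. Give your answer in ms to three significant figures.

τ ≈ 0.969 ms

τ = L/R = (0.126 H)/(130 Ω) = 9.692×10^-4 s.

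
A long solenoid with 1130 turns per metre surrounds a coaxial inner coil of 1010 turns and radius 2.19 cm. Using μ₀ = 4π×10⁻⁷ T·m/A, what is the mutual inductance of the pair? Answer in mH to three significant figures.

M ≈ 2.16 mH

The outer solenoid produces a uniform field B₁ = μ₀n₁I₁ across the inner coil,
so the flux linkage is N₂Φ = N₂B₁A₂ = μ₀n₁N₂A₂·I₁, giving M = μ₀n₁N₂A₂.
A₂ = πr² = π(2.190×10^-2 m)² = 1.507×10^-3 m².
M = (4π×10⁻⁷)(1130)(1010)(1.507×10^-3) = 2.161×10^-3 H.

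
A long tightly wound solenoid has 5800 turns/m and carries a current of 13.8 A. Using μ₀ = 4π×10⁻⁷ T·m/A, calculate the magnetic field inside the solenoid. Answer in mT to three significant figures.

B ≈ 101 mT

Inside a long solenoid, B = μ₀nI.
B = (4π×10⁻⁷)(5.800×10^3 m⁻¹)(13.8 A) = 0.1006 T.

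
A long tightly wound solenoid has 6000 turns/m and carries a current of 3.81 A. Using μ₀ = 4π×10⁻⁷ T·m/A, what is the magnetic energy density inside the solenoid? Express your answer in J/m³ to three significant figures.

u ≈ 328 J/m³

B = μ₀nI = (4π×10⁻⁷)(6.000×10^3)(3.81) = 2.873×10^-2 T.
u = B²/(2μ₀) = (2.873×10^-2)²/(2×4π×10⁻⁷) = 328.3 J/m³.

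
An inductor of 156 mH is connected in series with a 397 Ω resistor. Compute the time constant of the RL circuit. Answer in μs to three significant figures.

τ ≈ 393 μs

τ = L/R = (0.156 H)/(397 Ω) = 3.929×10^-4 s.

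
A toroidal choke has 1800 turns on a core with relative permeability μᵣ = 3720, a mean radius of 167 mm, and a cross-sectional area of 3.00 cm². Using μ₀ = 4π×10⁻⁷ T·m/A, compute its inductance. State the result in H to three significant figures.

For a thin toroid, L = μ₀μᵣN²A/(2πR).
L = (4π×10⁻⁷)(3720)(1800)²(3.000×10^-4) / (2π×0.167 m) = 4.33 H.

L ≈ 4.33 H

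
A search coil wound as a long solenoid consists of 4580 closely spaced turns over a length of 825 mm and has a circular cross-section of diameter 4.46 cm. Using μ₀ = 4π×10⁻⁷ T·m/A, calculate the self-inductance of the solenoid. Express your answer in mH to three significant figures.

L ≈ 49.9 mH

A = π(d/2)² = π(2.230×10^-2 m)² = 1.562×10^-3 m².
For a long solenoid, L = μ₀N²A/ℓ.
L = (4π×10⁻⁷)(4580)²(1.562×10^-3)/(0.825 m) = 4.992×10^-2 H.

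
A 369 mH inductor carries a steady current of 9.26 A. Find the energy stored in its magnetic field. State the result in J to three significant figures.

Stored magnetic energy: U = ½LI².
U = ½(0.369 H)(9.26 A)² = 15.82 J.

U ≈ 15.8 J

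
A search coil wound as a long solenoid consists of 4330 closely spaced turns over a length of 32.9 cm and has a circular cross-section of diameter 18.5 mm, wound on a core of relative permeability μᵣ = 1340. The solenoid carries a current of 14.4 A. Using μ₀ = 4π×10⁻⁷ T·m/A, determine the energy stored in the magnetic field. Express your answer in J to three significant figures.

A = π(d/2)² = π(9.250×10^-3 m)² = 2.688×10^-4 m².
L = μ₀μᵣN²A/ℓ = (4π×10⁻⁷)(1340)(4330)²(2.688×10^-4)/(0.329) = 25.79 H.
U = ½LI² = ½(25.79)(14.4)² = 2.674×10^3 J.

U ≈ 2670 J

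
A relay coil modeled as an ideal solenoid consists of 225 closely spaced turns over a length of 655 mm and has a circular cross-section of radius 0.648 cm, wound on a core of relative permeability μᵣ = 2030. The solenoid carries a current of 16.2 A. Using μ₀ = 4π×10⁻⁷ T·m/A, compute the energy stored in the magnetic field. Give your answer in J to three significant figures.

A = πr² = π(6.480×10^-3 m)² = 1.319×10^-4 m².
L = μ₀μᵣN²A/ℓ = (4π×10⁻⁷)(2030)(225)²(1.319×10^-4)/(0.655) = 2.601×10^-2 H.
U = ½LI² = ½(2.601×10^-2)(16.2)² = 3.413 J.

U ≈ 3.41 J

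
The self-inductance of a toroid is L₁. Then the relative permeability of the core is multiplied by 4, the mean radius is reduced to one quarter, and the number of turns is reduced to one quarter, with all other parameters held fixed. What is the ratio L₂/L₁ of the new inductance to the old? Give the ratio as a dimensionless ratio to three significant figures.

L₂/L₁ = 1.00

For a toroid, L ∝ μᵣN²A/R.
L₂/L₁ = (4) × (0.25)^-1 × (0.25)^2 = 1.00.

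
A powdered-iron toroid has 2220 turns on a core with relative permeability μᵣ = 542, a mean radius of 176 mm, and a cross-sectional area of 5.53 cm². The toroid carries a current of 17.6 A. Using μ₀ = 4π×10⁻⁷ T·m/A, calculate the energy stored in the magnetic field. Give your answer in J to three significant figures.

U ≈ 260 J

L = μ₀μᵣN²A/(2πR) = (4π×10⁻⁷)(542)(2220)²(5.530×10^-4)/(2π×0.176) = 1.679 H.
U = ½LI² = ½(1.679)(17.6)² = 260 J.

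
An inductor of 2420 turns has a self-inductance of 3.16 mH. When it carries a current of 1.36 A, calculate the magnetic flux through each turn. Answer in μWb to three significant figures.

From L = NΦ_B/I, the flux per turn is Φ_B = LI/N.
Φ_B = (3.160×10^-3 H)(1.36 A)/2420 = 1.776×10^-6 Wb.

Φ_B ≈ 1.78 μWb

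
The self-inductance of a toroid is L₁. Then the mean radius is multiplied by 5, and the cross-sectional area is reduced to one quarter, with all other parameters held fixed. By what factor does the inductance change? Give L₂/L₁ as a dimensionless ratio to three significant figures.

For a toroid, L ∝ μᵣN²A/R.
L₂/L₁ = (5)^-1 × (0.25) = 0.0500.

L₂/L₁ = 0.0500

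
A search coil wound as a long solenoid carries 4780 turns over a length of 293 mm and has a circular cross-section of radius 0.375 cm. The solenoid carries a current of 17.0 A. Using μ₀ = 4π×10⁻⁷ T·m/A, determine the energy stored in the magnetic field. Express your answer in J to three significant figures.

A = πr² = π(3.750×10^-3 m)² = 4.418×10^-5 m².
L = μ₀N²A/ℓ = (4π×10⁻⁷)(4780)²(4.418×10^-5)/(0.293) = 4.329×10^-3 H.
U = ½LI² = ½(4.329×10^-3)(17.0)² = 0.6256 J.

U ≈ 0.626 J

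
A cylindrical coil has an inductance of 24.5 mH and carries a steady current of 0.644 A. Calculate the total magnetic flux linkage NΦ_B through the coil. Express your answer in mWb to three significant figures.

From L = NΦ_B/I, the flux linkage is NΦ_B = LI.
NΦ_B = (2.450×10^-2 H)(0.644 A) = 1.578×10^-2 Wb.

NΦ_B ≈ 15.8 mWb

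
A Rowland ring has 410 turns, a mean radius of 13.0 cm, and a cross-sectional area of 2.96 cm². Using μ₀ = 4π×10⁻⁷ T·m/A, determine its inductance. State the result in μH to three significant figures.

L ≈ 76.6 μH

For a thin toroid, L = μ₀N²A/(2πR).
L = (4π×10⁻⁷)(410)²(2.960×10^-4) / (2π×0.13 m) = 7.655×10^-5 H.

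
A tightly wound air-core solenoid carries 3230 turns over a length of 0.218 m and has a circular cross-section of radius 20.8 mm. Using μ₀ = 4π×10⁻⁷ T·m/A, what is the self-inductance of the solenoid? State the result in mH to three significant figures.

A = πr² = π(2.080×10^-2 m)² = 1.359×10^-3 m².
For a long solenoid, L = μ₀N²A/ℓ.
L = (4π×10⁻⁷)(3230)²(1.359×10^-3)/(0.218 m) = 8.174×10^-2 H.

L ≈ 81.7 mH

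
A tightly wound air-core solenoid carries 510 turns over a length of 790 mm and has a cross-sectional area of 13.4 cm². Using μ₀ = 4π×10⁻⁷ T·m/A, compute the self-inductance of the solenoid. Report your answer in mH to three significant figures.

A = 13.4 cm² = 1.340×10^-3 m².
For a long solenoid, L = μ₀N²A/ℓ.
L = (4π×10⁻⁷)(510)²(1.340×10^-3)/(0.79 m) = 5.544×10^-4 H.

L ≈ 0.554 mH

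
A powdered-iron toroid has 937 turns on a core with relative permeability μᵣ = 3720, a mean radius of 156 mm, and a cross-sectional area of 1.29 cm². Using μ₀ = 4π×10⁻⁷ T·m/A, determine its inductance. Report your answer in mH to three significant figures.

For a thin toroid, L = μ₀μᵣN²A/(2πR).
L = (4π×10⁻⁷)(3720)(937)²(1.290×10^-4) / (2π×0.156 m) = 0.5402 H.

L ≈ 540 mH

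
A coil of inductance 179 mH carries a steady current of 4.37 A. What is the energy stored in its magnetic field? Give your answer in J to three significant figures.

U ≈ 1.71 J

Stored magnetic energy: U = ½LI².
U = ½(0.179 H)(4.37 A)² = 1.709 J.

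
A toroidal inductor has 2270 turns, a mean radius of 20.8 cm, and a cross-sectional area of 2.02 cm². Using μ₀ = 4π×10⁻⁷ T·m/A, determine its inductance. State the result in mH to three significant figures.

For a thin toroid, L = μ₀N²A/(2πR).
L = (4π×10⁻⁷)(2270)²(2.020×10^-4) / (2π×0.208 m) = 1.001×10^-3 H.

L ≈ 1.00 mH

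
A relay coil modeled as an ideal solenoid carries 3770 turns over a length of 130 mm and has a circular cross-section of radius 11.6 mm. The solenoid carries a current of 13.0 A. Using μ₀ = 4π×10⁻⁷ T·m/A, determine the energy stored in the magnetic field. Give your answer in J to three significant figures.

U ≈ 4.91 J

A = πr² = π(1.160×10^-2 m)² = 4.227×10^-4 m².
L = μ₀N²A/ℓ = (4π×10⁻⁷)(3770)²(4.227×10^-4)/(0.13) = 5.808×10^-2 H.
U = ½LI² = ½(5.808×10^-2)(13.0)² = 4.908 J.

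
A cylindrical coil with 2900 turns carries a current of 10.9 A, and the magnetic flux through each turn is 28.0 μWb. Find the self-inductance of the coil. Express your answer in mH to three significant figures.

L ≈ 7.45 mH

Self-inductance is defined by L = NΦ_B/I (flux linkage over current).
L = (2900)(2.800×10^-5 Wb)/(10.9 A) = 7.450×10^-3 H.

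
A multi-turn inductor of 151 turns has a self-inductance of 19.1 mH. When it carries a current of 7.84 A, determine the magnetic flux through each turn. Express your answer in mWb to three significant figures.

Φ_B ≈ 0.992 mWb

From L = NΦ_B/I, the flux per turn is Φ_B = LI/N.
Φ_B = (1.910×10^-2 H)(7.84 A)/151 = 9.917×10^-4 Wb.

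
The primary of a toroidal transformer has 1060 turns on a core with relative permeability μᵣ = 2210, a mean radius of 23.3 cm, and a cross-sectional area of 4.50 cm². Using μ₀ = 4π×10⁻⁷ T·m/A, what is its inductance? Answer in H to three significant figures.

L ≈ 0.959 H

For a thin toroid, L = μ₀μᵣN²A/(2πR).
L = (4π×10⁻⁷)(2210)(1060)²(4.500×10^-4) / (2π×0.233 m) = 0.9592 H.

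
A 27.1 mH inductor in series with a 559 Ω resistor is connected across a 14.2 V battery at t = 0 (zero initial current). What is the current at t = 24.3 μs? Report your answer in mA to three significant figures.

I ≈ 10.0 mA

τ = L/R = 2.710×10^-2/559 = 4.848×10^-5 s; final current I_∞ = ε/R = 14.2/559 = 2.540×10^-2 A.
I(t) = I_∞(1 − e^(−t/τ)) with t/τ = 0.501.
I = (2.540×10^-2)(1 − e^(−0.501)) = 1.001×10^-2 A.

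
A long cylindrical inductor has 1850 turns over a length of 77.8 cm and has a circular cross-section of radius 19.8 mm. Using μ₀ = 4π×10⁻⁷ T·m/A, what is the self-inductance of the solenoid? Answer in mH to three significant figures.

L ≈ 6.81 mH

A = πr² = π(1.980×10^-2 m)² = 1.232×10^-3 m².
For a long solenoid, L = μ₀N²A/ℓ.
L = (4π×10⁻⁷)(1850)²(1.232×10^-3)/(0.778 m) = 6.809×10^-3 H.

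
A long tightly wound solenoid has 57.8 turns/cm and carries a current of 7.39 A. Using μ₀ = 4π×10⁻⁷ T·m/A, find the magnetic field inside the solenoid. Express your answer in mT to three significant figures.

Inside a long solenoid, B = μ₀nI.
B = (4π×10⁻⁷)(5.780×10^3 m⁻¹)(7.39 A) = 5.368×10^-2 T.

B ≈ 53.7 mT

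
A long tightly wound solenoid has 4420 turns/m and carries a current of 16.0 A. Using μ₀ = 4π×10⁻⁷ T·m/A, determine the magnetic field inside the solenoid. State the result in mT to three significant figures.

B ≈ 88.9 mT

Inside a long solenoid, B = μ₀nI.
B = (4π×10⁻⁷)(4.420×10^3 m⁻¹)(16.0 A) = 8.887×10^-2 T.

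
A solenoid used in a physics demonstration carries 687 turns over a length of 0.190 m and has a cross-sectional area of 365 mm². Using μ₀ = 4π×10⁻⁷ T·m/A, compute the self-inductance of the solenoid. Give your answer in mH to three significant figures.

L ≈ 1.14 mH

A = 365 mm² = 3.650×10^-4 m².
For a long solenoid, L = μ₀N²A/ℓ.
L = (4π×10⁻⁷)(687)²(3.650×10^-4)/(0.19 m) = 1.139×10^-3 H.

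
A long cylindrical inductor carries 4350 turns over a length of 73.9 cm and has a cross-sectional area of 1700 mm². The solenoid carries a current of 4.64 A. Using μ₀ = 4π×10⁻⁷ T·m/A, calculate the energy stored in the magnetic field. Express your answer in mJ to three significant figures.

U ≈ 589 mJ

A = 1700 mm² = 1.700×10^-3 m².
L = μ₀N²A/ℓ = (4π×10⁻⁷)(4350)²(1.700×10^-3)/(0.739) = 5.470×10^-2 H.
U = ½LI² = ½(5.470×10^-2)(4.64)² = 0.5888 J.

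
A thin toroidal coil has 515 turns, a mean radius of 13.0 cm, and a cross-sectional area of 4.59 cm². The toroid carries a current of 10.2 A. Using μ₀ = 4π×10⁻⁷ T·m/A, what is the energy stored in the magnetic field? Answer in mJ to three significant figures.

L = μ₀N²A/(2πR) = (4π×10⁻⁷)(515)²(4.590×10^-4)/(2π×0.13) = 1.873×10^-4 H.
U = ½LI² = ½(1.873×10^-4)(10.2)² = 9.743×10^-3 J.

U ≈ 9.74 mJ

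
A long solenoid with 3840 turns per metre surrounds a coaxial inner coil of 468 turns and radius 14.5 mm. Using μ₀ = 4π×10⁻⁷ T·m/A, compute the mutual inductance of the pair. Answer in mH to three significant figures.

The outer solenoid produces a uniform field B₁ = μ₀n₁I₁ across the inner coil,
so the flux linkage is N₂Φ = N₂B₁A₂ = μ₀n₁N₂A₂·I₁, giving M = μ₀n₁N₂A₂.
A₂ = πr² = π(1.450×10^-2 m)² = 6.605×10^-4 m².
M = (4π×10⁻⁷)(3840)(468)(6.605×10^-4) = 1.492×10^-3 H.

M ≈ 1.49 mH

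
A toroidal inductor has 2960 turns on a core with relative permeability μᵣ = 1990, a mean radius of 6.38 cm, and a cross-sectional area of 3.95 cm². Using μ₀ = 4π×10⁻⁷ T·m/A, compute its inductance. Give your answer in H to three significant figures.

For a thin toroid, L = μ₀μᵣN²A/(2πR).
L = (4π×10⁻⁷)(1990)(2960)²(3.950×10^-4) / (2π×6.380×10^-2 m) = 21.59 H.

L ≈ 21.6 H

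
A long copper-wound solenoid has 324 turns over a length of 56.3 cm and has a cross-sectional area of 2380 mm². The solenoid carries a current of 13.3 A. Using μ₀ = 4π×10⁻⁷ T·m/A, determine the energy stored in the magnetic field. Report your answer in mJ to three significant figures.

U ≈ 49.3 mJ

A = 2380 mm² = 2.380×10^-3 m².
L = μ₀N²A/ℓ = (4π×10⁻⁷)(324)²(2.380×10^-3)/(0.563) = 5.577×10^-4 H.
U = ½LI² = ½(5.577×10^-4)(13.3)² = 4.932×10^-2 J.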